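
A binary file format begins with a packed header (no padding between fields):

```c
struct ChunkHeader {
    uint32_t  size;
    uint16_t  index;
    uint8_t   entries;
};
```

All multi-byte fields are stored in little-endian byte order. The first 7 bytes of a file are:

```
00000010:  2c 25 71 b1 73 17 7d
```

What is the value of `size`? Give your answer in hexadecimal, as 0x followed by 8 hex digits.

`size` is the first field, at byte offset 0, occupying 4 bytes.
Bytes at offsets 0..3: 2C 25 71 B1.
In little-endian order the low byte comes first in memory.
Reassemble most-significant byte first: B1 71 25 2C → 0xB171252C.

0xB171252C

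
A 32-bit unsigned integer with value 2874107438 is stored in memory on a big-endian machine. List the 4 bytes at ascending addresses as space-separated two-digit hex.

AB 4F 66 2E

2874107438 in hexadecimal, padded to 32 bits, is 0xAB4F662E.
Split into bytes (most-significant first): AB 4F 66 2E.
In big-endian order the high byte comes first in memory.
So the memory order matches the most-significant-first order: AB 4F 66 2E.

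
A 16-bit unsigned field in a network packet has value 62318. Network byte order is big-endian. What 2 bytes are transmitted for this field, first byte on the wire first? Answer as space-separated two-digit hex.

F3 6E

62318 in hexadecimal, padded to 16 bits, is 0xF36E.
Split into bytes (most-significant first): F3 6E.
Big-endian stores the most-significant byte at the lowest address.
So the memory order matches the most-significant-first order: F3 6E.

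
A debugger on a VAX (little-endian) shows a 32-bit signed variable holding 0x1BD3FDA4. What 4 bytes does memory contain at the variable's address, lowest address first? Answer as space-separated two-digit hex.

A4 FD D3 1B

Split into bytes (most-significant first): 1B D3 FD A4.
In little-endian order the low byte comes first in memory.
So at ascending addresses the bytes are A4 FD D3 1B.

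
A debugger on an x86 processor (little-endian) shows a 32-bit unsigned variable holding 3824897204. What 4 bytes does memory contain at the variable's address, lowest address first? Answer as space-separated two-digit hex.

B4 4C FB E3

3824897204 in hexadecimal, padded to 32 bits, is 0xE3FB4CB4.
Split into bytes (most-significant first): E3 FB 4C B4.
In little-endian order the low byte comes first in memory.
So at ascending addresses the bytes are B4 4C FB E3.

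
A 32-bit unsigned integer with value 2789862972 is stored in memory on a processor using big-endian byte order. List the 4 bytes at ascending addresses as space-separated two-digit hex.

2789862972 in hexadecimal, padded to 32 bits, is 0xA649EE3C.
Split into bytes (most-significant first): A6 49 EE 3C.
Big-endian stores the most-significant byte at the lowest address.
So the memory order matches the most-significant-first order: A6 49 EE 3C.

A6 49 EE 3C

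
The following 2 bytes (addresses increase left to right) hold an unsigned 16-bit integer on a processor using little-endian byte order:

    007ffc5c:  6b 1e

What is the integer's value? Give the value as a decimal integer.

7787

Little-endian: lowest address holds the least-significant byte.
Reassemble most-significant byte first: 1E 6B → 0x1E6B.
0x1E6B = 7787.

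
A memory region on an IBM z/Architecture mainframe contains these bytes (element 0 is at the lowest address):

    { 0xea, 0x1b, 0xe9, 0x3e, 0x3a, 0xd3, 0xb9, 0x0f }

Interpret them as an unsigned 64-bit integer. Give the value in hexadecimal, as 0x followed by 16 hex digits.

0xEA1BE93E3AD3B90F

Big-endian stores the most-significant byte at the lowest address.
The bytes are already most-significant first: 0xEA1BE93E3AD3B90F.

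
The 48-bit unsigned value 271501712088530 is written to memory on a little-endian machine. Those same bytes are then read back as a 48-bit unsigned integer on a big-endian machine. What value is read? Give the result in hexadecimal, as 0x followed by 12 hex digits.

0xD2DD1AEBEDF6

271501712088530 in 48-bit hexadecimal is 0xF6EDEB1ADDD2.
Stored little-endian, the bytes at ascending addresses are D2 DD 1A EB ED F6.
Read back as big-endian, the last byte is least significant, giving 0xD2DD1AEBEDF6.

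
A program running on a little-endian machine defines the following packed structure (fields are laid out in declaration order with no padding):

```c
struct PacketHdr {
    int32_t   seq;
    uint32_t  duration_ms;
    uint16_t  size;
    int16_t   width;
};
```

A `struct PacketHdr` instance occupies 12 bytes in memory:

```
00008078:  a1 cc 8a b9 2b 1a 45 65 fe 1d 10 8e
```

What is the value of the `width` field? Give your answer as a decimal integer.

`width` follows `seq` (4 B), `duration_ms` (4 B), `size` (2 B), so it starts at offset 4 + 4 + 2 = 10 and occupies 2 bytes.
Bytes at offsets 10..11: 10 8E.
Little-endian: lowest address holds the least-significant byte.
Reassemble most-significant byte first: 8E 10 → 0x8E10.
Top bit is set, so as a signed 16-bit value this is 0x8E10 − 2^16 = -29168.

-29168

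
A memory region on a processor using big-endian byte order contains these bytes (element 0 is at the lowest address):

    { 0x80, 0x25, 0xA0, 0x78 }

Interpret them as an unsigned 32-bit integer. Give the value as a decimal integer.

2149949560

In big-endian order the high byte comes first in memory.
The bytes are already most-significant first: 0x8025A078.
0x8025A078 = 2149949560.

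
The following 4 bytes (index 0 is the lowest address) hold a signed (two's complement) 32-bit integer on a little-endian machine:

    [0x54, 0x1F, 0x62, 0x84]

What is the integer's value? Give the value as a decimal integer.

-2073944236

In little-endian order the low byte comes first in memory.
Reassemble most-significant byte first: 84 62 1F 54 → 0x84621F54.
Top bit is set, so as a signed 32-bit value this is 0x84621F54 − 2^32 = -2073944236.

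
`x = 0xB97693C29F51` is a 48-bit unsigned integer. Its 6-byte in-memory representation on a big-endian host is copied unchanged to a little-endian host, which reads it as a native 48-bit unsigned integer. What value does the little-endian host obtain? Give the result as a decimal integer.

Stored big-endian, the bytes at ascending addresses are B9 76 93 C2 9F 51.
Read back as little-endian, the first byte is least significant, giving 0x519FC29376B9.
0x519FC29376B9 = 89746606094009.

89746606094009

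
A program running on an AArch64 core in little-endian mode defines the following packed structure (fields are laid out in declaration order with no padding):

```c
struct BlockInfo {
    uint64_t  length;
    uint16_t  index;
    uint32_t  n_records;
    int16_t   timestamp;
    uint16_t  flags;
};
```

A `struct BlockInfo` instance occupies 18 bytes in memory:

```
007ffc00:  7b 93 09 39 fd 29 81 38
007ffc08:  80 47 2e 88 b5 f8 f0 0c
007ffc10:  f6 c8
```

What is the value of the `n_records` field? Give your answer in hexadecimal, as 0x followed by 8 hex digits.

`n_records` follows `length` (8 B), `index` (2 B), so it starts at offset 8 + 2 = 10 and occupies 4 bytes.
Bytes at offsets 10..13: 2E 88 B5 F8.
Little-endian stores the least-significant byte at the lowest address.
Reassemble most-significant byte first: F8 B5 88 2E → 0xF8B5882E.

0xF8B5882E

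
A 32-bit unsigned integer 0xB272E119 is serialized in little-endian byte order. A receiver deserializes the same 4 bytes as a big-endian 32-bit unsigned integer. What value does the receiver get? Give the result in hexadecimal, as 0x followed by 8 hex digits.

0x19E172B2

Stored little-endian, the bytes at ascending addresses are 19 E1 72 B2.
Read back as big-endian, the last byte is least significant, giving 0x19E172B2.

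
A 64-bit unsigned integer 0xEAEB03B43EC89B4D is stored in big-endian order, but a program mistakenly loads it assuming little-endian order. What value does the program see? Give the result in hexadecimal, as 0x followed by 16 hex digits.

0x4D9BC83EB403EBEA

Stored big-endian, the bytes at ascending addresses are EA EB 03 B4 3E C8 9B 4D.
Read back as little-endian, the first byte is least significant, giving 0x4D9BC83EB403EBEA.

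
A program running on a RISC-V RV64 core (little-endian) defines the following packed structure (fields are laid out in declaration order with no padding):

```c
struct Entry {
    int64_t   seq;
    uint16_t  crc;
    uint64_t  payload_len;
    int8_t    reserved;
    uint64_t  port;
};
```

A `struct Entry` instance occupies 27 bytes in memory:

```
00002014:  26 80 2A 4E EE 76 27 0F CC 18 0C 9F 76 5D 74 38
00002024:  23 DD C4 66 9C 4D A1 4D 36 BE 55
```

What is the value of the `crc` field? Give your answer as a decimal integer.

`crc` follows `seq` (8 bytes), so it starts at byte offset 8 and occupies 2 bytes.
Bytes at offsets 8..9: CC 18.
Little-endian: lowest address holds the least-significant byte.
Reassemble most-significant byte first: 18 CC → 0x18CC.
0x18CC = 6348.

6348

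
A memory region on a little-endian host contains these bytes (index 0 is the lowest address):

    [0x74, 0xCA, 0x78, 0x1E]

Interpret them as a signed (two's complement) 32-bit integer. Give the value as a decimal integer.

Little-endian: lowest address holds the least-significant byte.
Reassemble most-significant byte first: 1E 78 CA 74 → 0x1E78CA74.
0x1E78CA74 = 511232628.

511232628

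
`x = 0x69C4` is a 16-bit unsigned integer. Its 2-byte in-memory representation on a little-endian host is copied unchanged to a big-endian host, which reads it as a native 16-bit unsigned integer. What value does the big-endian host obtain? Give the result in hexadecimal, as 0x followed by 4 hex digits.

Stored little-endian, the bytes at ascending addresses are C4 69.
Read back as big-endian, the last byte is least significant, giving 0xC469.

0xC469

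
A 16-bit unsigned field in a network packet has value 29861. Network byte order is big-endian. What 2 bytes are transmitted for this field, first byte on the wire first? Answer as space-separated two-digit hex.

29861 in hexadecimal, padded to 16 bits, is 0x74A5.
Split into bytes (most-significant first): 74 A5.
Big-endian stores the most-significant byte at the lowest address.
So the memory order matches the most-significant-first order: 74 A5.

74 A5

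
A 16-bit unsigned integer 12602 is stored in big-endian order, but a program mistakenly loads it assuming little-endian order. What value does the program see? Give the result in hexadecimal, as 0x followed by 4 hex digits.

12602 in 16-bit hexadecimal is 0x313A.
Stored big-endian, the bytes at ascending addresses are 31 3A.
Read back as little-endian, the first byte is least significant, giving 0x3A31.

0x3A31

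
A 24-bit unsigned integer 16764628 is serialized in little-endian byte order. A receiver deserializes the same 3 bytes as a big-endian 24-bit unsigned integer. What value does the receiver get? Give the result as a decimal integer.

16764628 in 24-bit hexadecimal is 0xFFCED4.
Stored little-endian, the bytes at ascending addresses are D4 CE FF.
Read back as big-endian, the last byte is least significant, giving 0xD4CEFF.
0xD4CEFF = 13946623.

13946623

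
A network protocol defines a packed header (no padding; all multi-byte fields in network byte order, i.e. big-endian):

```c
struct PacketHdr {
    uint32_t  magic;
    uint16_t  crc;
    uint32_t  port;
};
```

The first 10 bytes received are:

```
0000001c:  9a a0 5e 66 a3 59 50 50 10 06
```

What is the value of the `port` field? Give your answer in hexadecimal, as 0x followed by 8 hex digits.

0x50501006

`port` follows `magic` (4 B), `crc` (2 B), so it starts at offset 4 + 2 = 6 and occupies 4 bytes.
Bytes at offsets 6..9: 50 50 10 06.
Big-endian: lowest address holds the most-significant byte.
The bytes are already most-significant first: 0x50501006.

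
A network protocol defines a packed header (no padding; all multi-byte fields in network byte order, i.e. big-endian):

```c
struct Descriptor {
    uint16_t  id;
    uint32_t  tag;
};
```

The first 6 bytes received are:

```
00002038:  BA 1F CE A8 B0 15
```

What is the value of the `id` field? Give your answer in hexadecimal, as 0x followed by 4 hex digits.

0xBA1F

`id` is the first field, at byte offset 0, occupying 2 bytes.
Bytes at offsets 0..1: BA 1F.
Big-endian stores the most-significant byte at the lowest address.
The bytes are already most-significant first: 0xBA1F.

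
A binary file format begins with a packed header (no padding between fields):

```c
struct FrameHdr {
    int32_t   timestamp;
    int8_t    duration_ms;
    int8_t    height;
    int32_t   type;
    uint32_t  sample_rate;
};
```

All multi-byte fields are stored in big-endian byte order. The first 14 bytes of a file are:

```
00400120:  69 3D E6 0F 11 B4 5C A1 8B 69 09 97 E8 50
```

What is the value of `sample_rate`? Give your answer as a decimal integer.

`sample_rate` follows `timestamp` (4 B), `duration_ms` (1 B), `height` (1 B), `type` (4 B), so it starts at offset 4 + 1 + 1 + 4 = 10 and occupies 4 bytes.
Bytes at offsets 10..13: 09 97 E8 50.
In big-endian order the high byte comes first in memory.
The bytes are already most-significant first: 0x0997E850.
0x0997E850 = 160950352.

160950352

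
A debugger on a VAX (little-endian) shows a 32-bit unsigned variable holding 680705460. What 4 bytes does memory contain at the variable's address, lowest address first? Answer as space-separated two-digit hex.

680705460 in hexadecimal, padded to 32 bits, is 0x2892BDB4.
Split into bytes (most-significant first): 28 92 BD B4.
Little-endian stores the least-significant byte at the lowest address.
So at ascending addresses the bytes are B4 BD 92 28.

B4 BD 92 28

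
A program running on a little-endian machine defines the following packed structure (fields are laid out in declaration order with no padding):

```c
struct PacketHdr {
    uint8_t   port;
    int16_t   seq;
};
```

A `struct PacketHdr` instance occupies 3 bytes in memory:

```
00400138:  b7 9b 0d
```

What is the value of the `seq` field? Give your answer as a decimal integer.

3483

`seq` follows `port` (1 byte), so it starts at byte offset 1 and occupies 2 bytes.
Bytes at offsets 1..2: 9B 0D.
Little-endian stores the least-significant byte at the lowest address.
Reassemble most-significant byte first: 0D 9B → 0x0D9B.
0x0D9B = 3483.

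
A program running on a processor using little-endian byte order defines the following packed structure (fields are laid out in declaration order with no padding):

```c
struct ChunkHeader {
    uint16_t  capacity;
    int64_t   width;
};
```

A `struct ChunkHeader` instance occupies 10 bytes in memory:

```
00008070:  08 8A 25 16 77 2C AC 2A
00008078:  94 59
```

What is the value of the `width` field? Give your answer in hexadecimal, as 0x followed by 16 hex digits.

0x59942AAC2C771625

`width` follows `capacity` (2 bytes), so it starts at byte offset 2 and occupies 8 bytes.
Bytes at offsets 2..9: 25 16 77 2C AC 2A 94 59.
Little-endian stores the least-significant byte at the lowest address.
Reassemble most-significant byte first: 59 94 2A AC 2C 77 16 25 → 0x59942AAC2C771625.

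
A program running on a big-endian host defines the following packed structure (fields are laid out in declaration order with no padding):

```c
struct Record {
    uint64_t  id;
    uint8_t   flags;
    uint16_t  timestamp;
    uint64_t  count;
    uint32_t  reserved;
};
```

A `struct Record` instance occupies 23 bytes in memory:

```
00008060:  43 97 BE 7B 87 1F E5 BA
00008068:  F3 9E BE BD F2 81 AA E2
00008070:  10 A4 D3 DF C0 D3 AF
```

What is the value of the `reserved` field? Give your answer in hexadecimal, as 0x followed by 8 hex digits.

0xDFC0D3AF

`reserved` follows `id` (8 B), `flags` (1 B), `timestamp` (2 B), `count` (8 B), so it starts at offset 8 + 1 + 2 + 8 = 19 and occupies 4 bytes.
Bytes at offsets 19..22: DF C0 D3 AF.
In big-endian order the high byte comes first in memory.
The bytes are already most-significant first: 0xDFC0D3AF.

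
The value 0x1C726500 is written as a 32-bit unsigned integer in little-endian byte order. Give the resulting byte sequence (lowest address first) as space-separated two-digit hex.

00 65 72 1C

Split into bytes (most-significant first): 1C 72 65 00.
In little-endian order the low byte comes first in memory.
So at ascending addresses the bytes are 00 65 72 1C.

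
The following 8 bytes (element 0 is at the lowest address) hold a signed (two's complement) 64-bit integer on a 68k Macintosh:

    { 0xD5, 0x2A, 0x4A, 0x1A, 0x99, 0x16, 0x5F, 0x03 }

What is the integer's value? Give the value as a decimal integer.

Big-endian stores the most-significant byte at the lowest address.
The bytes are already most-significant first: 0xD52A4A1A99165F03.
Top bit is set, so as a signed 64-bit value this is 0xD52A4A1A99165F03 − 2^64 = -3086573116511068413.

-3086573116511068413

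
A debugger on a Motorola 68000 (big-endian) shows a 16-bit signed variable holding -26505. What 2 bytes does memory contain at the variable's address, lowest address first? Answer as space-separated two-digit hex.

98 77

Two's complement of -26505 in 16 bits: 26505 = 0x6789; invert → 0x9876; add 1 → 0x9877.
Split into bytes (most-significant first): 98 77.
In big-endian order the high byte comes first in memory.
So the memory order matches the most-significant-first order: 98 77.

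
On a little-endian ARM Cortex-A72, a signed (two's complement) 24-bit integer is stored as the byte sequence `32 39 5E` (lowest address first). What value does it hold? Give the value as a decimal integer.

6175026

Little-endian: lowest address holds the least-significant byte.
Reassemble most-significant byte first: 5E 39 32 → 0x5E3932.
0x5E3932 = 6175026.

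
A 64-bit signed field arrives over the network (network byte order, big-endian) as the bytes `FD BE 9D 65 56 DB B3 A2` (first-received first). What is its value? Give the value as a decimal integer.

Big-endian: lowest address holds the most-significant byte.
The bytes are already most-significant first: 0xFDBE9D6556DBB3A2.
Top bit is set, so as a signed 64-bit value this is 0xFDBE9D6556DBB3A2 − 2^64 = -162519477964262494.

-162519477964262494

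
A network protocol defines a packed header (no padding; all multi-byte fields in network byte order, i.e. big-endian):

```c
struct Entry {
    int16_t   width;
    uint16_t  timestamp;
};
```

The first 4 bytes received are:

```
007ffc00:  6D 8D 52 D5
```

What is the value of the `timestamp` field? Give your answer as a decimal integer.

`timestamp` follows `width` (2 bytes), so it starts at byte offset 2 and occupies 2 bytes.
Bytes at offsets 2..3: 52 D5.
Big-endian: lowest address holds the most-significant byte.
The bytes are already most-significant first: 0x52D5.
0x52D5 = 21205.

21205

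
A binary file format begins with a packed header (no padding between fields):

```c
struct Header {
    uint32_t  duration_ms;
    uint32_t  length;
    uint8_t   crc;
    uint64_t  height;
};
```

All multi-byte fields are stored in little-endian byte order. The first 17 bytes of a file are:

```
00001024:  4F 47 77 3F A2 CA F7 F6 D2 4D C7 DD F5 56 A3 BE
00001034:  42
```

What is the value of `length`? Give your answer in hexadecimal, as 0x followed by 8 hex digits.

`length` follows `duration_ms` (4 bytes), so it starts at byte offset 4 and occupies 4 bytes.
Bytes at offsets 4..7: A2 CA F7 F6.
Little-endian stores the least-significant byte at the lowest address.
Reassemble most-significant byte first: F6 F7 CA A2 → 0xF6F7CAA2.

0xF6F7CAA2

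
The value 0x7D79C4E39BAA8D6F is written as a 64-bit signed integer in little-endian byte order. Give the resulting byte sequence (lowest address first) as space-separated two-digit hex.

Split into bytes (most-significant first): 7D 79 C4 E3 9B AA 8D 6F.
Little-endian: lowest address holds the least-significant byte.
So at ascending addresses the bytes are 6F 8D AA 9B E3 C4 79 7D.

6F 8D AA 9B E3 C4 79 7D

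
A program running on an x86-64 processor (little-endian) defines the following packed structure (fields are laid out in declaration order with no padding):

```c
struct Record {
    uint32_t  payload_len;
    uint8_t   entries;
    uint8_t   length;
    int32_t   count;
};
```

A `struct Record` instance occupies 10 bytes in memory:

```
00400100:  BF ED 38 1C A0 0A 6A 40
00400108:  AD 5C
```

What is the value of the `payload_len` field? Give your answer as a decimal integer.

473492927

`payload_len` is the first field, at byte offset 0, occupying 4 bytes.
Bytes at offsets 0..3: BF ED 38 1C.
Little-endian stores the least-significant byte at the lowest address.
Reassemble most-significant byte first: 1C 38 ED BF → 0x1C38EDBF.
0x1C38EDBF = 473492927.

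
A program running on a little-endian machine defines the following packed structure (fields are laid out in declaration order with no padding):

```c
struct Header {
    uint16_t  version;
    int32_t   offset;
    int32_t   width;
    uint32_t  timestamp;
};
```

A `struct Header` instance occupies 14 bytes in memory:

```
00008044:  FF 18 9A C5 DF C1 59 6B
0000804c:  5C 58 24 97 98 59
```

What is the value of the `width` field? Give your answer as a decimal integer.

`width` follows `version` (2 B), `offset` (4 B), so it starts at offset 2 + 4 = 6 and occupies 4 bytes.
Bytes at offsets 6..9: 59 6B 5C 58.
Little-endian stores the least-significant byte at the lowest address.
Reassemble most-significant byte first: 58 5C 6B 59 → 0x585C6B59.
0x585C6B59 = 1482451801.

1482451801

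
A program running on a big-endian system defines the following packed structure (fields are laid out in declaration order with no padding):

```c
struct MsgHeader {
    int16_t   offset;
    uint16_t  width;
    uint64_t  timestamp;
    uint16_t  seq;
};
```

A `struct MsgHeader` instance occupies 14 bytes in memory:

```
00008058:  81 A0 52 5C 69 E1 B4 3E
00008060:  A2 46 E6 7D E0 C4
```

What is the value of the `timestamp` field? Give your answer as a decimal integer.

`timestamp` follows `offset` (2 B), `width` (2 B), so it starts at offset 2 + 2 = 4 and occupies 8 bytes.
Bytes at offsets 4..11: 69 E1 B4 3E A2 46 E6 7D.
Big-endian stores the most-significant byte at the lowest address.
The bytes are already most-significant first: 0x69E1B43EA246E67D.
0x69E1B43EA246E67D = 7629577424845858429.

7629577424845858429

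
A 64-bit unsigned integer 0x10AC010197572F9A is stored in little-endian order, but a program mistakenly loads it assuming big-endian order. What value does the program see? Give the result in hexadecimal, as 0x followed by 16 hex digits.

0x9A2F57970101AC10

Stored little-endian, the bytes at ascending addresses are 9A 2F 57 97 01 01 AC 10.
Read back as big-endian, the last byte is least significant, giving 0x9A2F57970101AC10.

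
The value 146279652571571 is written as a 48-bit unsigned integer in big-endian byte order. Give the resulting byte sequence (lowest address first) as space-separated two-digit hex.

146279652571571 in hexadecimal, padded to 48 bits, is 0x850A62BAB9B3.
Split into bytes (most-significant first): 85 0A 62 BA B9 B3.
Big-endian: lowest address holds the most-significant byte.
So the memory order matches the most-significant-first order: 85 0A 62 BA B9 B3.

85 0A 62 BA B9 B3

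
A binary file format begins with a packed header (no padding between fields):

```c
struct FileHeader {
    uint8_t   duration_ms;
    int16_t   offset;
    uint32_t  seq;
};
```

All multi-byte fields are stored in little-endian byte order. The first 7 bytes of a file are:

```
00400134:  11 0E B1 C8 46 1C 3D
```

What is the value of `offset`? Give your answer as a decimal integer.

`offset` follows `duration_ms` (1 byte), so it starts at byte offset 1 and occupies 2 bytes.
Bytes at offsets 1..2: 0E B1.
Little-endian stores the least-significant byte at the lowest address.
Reassemble most-significant byte first: B1 0E → 0xB10E.
Top bit is set, so as a signed 16-bit value this is 0xB10E − 2^16 = -20210.

-20210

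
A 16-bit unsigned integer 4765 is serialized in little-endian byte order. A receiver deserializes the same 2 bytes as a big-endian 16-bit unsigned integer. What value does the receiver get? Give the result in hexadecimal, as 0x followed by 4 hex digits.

4765 in 16-bit hexadecimal is 0x129D.
Stored little-endian, the bytes at ascending addresses are 9D 12.
Read back as big-endian, the last byte is least significant, giving 0x9D12.

0x9D12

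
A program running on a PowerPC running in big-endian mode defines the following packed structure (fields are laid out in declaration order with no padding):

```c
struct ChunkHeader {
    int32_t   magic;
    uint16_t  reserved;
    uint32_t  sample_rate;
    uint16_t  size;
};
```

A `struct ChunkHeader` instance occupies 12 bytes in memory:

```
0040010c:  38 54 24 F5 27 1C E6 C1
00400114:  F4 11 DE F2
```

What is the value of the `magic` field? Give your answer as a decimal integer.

`magic` is the first field, at byte offset 0, occupying 4 bytes.
Bytes at offsets 0..3: 38 54 24 F5.
Big-endian: lowest address holds the most-significant byte.
The bytes are already most-significant first: 0x385424F5.
0x385424F5 = 945038581.

945038581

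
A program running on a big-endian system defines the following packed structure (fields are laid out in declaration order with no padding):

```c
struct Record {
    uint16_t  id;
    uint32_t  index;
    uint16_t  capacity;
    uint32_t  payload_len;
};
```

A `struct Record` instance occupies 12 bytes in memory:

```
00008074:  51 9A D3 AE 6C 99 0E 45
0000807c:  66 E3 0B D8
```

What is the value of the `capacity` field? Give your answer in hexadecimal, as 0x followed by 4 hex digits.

0x0E45

`capacity` follows `id` (2 B), `index` (4 B), so it starts at offset 2 + 4 = 6 and occupies 2 bytes.
Bytes at offsets 6..7: 0E 45.
In big-endian order the high byte comes first in memory.
The bytes are already most-significant first: 0x0E45.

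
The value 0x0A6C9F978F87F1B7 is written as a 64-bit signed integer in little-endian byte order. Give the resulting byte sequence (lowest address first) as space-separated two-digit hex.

B7 F1 87 8F 97 9F 6C 0A

Split into bytes (most-significant first): 0A 6C 9F 97 8F 87 F1 B7.
Little-endian: lowest address holds the least-significant byte.
So at ascending addresses the bytes are B7 F1 87 8F 97 9F 6C 0A.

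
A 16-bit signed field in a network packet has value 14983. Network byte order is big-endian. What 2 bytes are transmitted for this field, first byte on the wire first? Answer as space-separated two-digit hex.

3A 87

14983 in hexadecimal, padded to 16 bits, is 0x3A87.
Split into bytes (most-significant first): 3A 87.
Big-endian: lowest address holds the most-significant byte.
So the memory order matches the most-significant-first order: 3A 87.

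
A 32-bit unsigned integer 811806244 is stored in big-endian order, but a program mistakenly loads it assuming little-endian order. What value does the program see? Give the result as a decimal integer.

811806244 in 32-bit hexadecimal is 0x30632E24.
Stored big-endian, the bytes at ascending addresses are 30 63 2E 24.
Read back as little-endian, the first byte is least significant, giving 0x242E6330.
0x242E6330 = 607019824.

607019824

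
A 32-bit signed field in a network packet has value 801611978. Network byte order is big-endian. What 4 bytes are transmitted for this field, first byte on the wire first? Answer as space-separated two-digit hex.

801611978 in hexadecimal, padded to 32 bits, is 0x2FC7A0CA.
Split into bytes (most-significant first): 2F C7 A0 CA.
In big-endian order the high byte comes first in memory.
So the memory order matches the most-significant-first order: 2F C7 A0 CA.

2F C7 A0 CA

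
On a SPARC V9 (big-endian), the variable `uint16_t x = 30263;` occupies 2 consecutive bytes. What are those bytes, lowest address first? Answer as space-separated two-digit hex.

76 37

30263 in hexadecimal, padded to 16 bits, is 0x7637.
Split into bytes (most-significant first): 76 37.
Big-endian stores the most-significant byte at the lowest address.
So the memory order matches the most-significant-first order: 76 37.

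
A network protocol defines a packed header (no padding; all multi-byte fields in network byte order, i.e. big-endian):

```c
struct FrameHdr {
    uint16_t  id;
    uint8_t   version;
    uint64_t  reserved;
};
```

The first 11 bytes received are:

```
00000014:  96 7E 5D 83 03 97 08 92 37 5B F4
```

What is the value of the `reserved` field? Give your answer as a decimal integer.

`reserved` follows `id` (2 B), `version` (1 B), so it starts at offset 2 + 1 = 3 and occupies 8 bytes.
Bytes at offsets 3..10: 83 03 97 08 92 37 5B F4.
Big-endian stores the most-significant byte at the lowest address.
The bytes are already most-significant first: 0x8303970892375BF4.
0x8303970892375BF4 = 9440555306967325684.

9440555306967325684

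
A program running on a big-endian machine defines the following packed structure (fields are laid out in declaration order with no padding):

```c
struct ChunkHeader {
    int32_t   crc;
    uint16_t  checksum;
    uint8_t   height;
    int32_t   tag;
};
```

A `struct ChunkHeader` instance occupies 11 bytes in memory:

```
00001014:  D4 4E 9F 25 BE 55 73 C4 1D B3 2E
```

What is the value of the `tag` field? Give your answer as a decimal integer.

`tag` follows `crc` (4 B), `checksum` (2 B), `height` (1 B), so it starts at offset 4 + 2 + 1 = 7 and occupies 4 bytes.
Bytes at offsets 7..10: C4 1D B3 2E.
Big-endian: lowest address holds the most-significant byte.
The bytes are already most-significant first: 0xC41DB32E.
Top bit is set, so as a signed 32-bit value this is 0xC41DB32E − 2^32 = -1004686546.

-1004686546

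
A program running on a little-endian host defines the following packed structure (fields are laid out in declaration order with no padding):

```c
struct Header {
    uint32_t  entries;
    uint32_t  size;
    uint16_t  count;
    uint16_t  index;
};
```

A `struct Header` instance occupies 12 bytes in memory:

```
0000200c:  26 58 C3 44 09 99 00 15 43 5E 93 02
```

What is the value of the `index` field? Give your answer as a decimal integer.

659

`index` follows `entries` (4 B), `size` (4 B), `count` (2 B), so it starts at offset 4 + 4 + 2 = 10 and occupies 2 bytes.
Bytes at offsets 10..11: 93 02.
In little-endian order the low byte comes first in memory.
Reassemble most-significant byte first: 02 93 → 0x0293.
0x0293 = 659.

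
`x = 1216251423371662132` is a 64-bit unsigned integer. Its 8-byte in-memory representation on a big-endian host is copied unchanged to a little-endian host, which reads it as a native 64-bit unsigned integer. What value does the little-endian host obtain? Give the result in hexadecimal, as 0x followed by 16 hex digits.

1216251423371662132 in 64-bit hexadecimal is 0x10E0FE39BFA19334.
Stored big-endian, the bytes at ascending addresses are 10 E0 FE 39 BF A1 93 34.
Read back as little-endian, the first byte is least significant, giving 0x3493A1BF39FEE010.

0x3493A1BF39FEE010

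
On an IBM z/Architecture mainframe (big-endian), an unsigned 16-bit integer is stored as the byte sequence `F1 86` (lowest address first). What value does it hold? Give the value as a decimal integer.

61830

In big-endian order the high byte comes first in memory.
The bytes are already most-significant first: 0xF186.
0xF186 = 61830.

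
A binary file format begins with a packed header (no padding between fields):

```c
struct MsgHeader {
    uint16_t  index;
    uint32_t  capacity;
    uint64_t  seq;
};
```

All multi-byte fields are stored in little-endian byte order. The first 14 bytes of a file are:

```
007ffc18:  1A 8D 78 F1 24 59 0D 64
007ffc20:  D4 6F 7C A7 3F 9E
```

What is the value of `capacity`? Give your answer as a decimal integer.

`capacity` follows `index` (2 bytes), so it starts at byte offset 2 and occupies 4 bytes.
Bytes at offsets 2..5: 78 F1 24 59.
Little-endian: lowest address holds the least-significant byte.
Reassemble most-significant byte first: 59 24 F1 78 → 0x5924F178.
0x5924F178 = 1495593336.

1495593336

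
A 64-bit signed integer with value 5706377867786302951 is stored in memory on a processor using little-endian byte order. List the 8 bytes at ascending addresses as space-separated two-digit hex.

E7 B5 8D E3 6F 20 31 4F

5706377867786302951 in hexadecimal, padded to 64 bits, is 0x4F31206FE38DB5E7.
Split into bytes (most-significant first): 4F 31 20 6F E3 8D B5 E7.
In little-endian order the low byte comes first in memory.
So at ascending addresses the bytes are E7 B5 8D E3 6F 20 31 4F.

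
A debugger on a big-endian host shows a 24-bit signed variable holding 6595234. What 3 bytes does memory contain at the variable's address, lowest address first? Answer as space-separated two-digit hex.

6595234 in hexadecimal, padded to 24 bits, is 0x64A2A2.
Split into bytes (most-significant first): 64 A2 A2.
Big-endian stores the most-significant byte at the lowest address.
So the memory order matches the most-significant-first order: 64 A2 A2.

64 A2 A2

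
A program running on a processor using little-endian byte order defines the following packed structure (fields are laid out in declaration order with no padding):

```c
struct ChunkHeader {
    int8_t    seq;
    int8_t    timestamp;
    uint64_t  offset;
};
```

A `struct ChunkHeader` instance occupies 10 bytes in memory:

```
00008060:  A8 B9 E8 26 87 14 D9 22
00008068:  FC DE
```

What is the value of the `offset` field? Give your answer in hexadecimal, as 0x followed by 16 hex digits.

`offset` follows `seq` (1 B), `timestamp` (1 B), so it starts at offset 1 + 1 = 2 and occupies 8 bytes.
Bytes at offsets 2..9: E8 26 87 14 D9 22 FC DE.
In little-endian order the low byte comes first in memory.
Reassemble most-significant byte first: DE FC 22 D9 14 87 26 E8 → 0xDEFC22D9148726E8.

0xDEFC22D9148726E8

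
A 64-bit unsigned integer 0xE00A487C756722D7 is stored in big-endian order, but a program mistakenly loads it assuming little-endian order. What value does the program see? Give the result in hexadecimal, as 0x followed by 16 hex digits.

Stored big-endian, the bytes at ascending addresses are E0 0A 48 7C 75 67 22 D7.
Read back as little-endian, the first byte is least significant, giving 0xD72267757C480AE0.

0xD72267757C480AE0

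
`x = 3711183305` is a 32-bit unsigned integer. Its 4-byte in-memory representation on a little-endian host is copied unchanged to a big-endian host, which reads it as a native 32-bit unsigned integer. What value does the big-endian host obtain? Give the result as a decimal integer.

3711183305 in 32-bit hexadecimal is 0xDD3429C9.
Stored little-endian, the bytes at ascending addresses are C9 29 34 DD.
Read back as big-endian, the last byte is least significant, giving 0xC92934DD.
0xC92934DD = 3374920925.

3374920925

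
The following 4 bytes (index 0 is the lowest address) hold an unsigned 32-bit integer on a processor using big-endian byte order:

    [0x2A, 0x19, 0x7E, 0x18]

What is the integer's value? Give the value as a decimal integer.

Big-endian: lowest address holds the most-significant byte.
The bytes are already most-significant first: 0x2A197E18.
0x2A197E18 = 706313752.

706313752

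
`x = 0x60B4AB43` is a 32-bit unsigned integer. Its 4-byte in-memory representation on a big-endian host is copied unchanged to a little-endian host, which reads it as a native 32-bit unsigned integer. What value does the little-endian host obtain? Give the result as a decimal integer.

Stored big-endian, the bytes at ascending addresses are 60 B4 AB 43.
Read back as little-endian, the first byte is least significant, giving 0x43ABB460.
0x43ABB460 = 1135326304.

1135326304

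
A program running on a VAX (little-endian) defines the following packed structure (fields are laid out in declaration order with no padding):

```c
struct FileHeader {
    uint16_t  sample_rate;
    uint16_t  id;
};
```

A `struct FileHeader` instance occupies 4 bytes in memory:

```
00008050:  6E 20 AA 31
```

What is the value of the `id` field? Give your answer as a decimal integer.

12714

`id` follows `sample_rate` (2 bytes), so it starts at byte offset 2 and occupies 2 bytes.
Bytes at offsets 2..3: AA 31.
Little-endian stores the least-significant byte at the lowest address.
Reassemble most-significant byte first: 31 AA → 0x31AA.
0x31AA = 12714.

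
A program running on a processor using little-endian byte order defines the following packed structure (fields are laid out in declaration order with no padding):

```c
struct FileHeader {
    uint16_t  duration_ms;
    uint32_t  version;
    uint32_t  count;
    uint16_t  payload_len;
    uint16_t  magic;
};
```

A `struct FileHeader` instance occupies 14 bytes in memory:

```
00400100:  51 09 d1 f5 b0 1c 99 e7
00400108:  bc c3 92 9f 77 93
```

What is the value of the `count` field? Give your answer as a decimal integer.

`count` follows `duration_ms` (2 B), `version` (4 B), so it starts at offset 2 + 4 = 6 and occupies 4 bytes.
Bytes at offsets 6..9: 99 E7 BC C3.
In little-endian order the low byte comes first in memory.
Reassemble most-significant byte first: C3 BC E7 99 → 0xC3BCE799.
0xC3BCE799 = 3283937177.

3283937177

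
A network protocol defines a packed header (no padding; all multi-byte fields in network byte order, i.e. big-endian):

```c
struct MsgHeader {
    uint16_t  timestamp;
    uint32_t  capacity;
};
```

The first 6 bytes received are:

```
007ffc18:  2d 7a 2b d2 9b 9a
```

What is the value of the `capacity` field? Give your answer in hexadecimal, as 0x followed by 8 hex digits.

`capacity` follows `timestamp` (2 bytes), so it starts at byte offset 2 and occupies 4 bytes.
Bytes at offsets 2..5: 2B D2 9B 9A.
In big-endian order the high byte comes first in memory.
The bytes are already most-significant first: 0x2BD29B9A.

0x2BD29B9A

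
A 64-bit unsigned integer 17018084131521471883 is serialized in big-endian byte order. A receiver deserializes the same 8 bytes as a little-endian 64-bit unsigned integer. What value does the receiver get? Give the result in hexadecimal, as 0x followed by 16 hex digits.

0x8BA50C195A612CEC

17018084131521471883 in 64-bit hexadecimal is 0xEC2C615A190CA58B.
Stored big-endian, the bytes at ascending addresses are EC 2C 61 5A 19 0C A5 8B.
Read back as little-endian, the first byte is least significant, giving 0x8BA50C195A612CEC.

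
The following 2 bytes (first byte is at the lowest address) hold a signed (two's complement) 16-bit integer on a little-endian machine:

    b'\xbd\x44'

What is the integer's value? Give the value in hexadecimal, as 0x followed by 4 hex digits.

0x44BD

In little-endian order the low byte comes first in memory.
Reassemble most-significant byte first: 44 BD → 0x44BD.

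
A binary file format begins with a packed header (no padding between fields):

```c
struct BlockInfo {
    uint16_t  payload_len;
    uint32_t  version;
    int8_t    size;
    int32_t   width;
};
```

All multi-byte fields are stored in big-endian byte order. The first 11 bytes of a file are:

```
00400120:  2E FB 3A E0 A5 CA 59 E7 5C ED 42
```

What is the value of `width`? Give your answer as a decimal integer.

`width` follows `payload_len` (2 B), `version` (4 B), `size` (1 B), so it starts at offset 2 + 4 + 1 = 7 and occupies 4 bytes.
Bytes at offsets 7..10: E7 5C ED 42.
In big-endian order the high byte comes first in memory.
The bytes are already most-significant first: 0xE75CED42.
Top bit is set, so as a signed 32-bit value this is 0xE75CED42 − 2^32 = -413340350.

-413340350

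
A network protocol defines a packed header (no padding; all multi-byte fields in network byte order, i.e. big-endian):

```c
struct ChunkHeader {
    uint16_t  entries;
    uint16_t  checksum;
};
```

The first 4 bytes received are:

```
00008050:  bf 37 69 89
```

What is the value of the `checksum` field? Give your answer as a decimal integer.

`checksum` follows `entries` (2 bytes), so it starts at byte offset 2 and occupies 2 bytes.
Bytes at offsets 2..3: 69 89.
In big-endian order the high byte comes first in memory.
The bytes are already most-significant first: 0x6989.
0x6989 = 27017.

27017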